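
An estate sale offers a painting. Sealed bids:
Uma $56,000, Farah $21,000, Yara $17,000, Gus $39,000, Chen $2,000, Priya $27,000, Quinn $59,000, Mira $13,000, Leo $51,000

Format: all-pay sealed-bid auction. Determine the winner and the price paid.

Quinn pays $59,000

Bids ranked: 59,000 (Quinn) > 56,000 (Uma) > 51,000 (Leo) > 39,000 (Gus) > 27,000 (Priya) > 21,000 (Farah) > …
Quinn wins with the top bid; all bids are sunk regardless.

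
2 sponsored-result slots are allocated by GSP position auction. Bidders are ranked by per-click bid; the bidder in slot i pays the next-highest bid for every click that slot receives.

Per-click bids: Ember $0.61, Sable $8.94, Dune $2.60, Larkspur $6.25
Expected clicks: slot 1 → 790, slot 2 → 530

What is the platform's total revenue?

Ranked by bid: $8.94 (Sable) > $6.25 (Larkspur) > $2.60 (Dune) > …
Slot 1: Sable pays $6.25 × 790 = $4937.50
Slot 2: Larkspur pays $2.60 × 530 = $1378.00
Total = $6315.50

Total revenue: $6315.50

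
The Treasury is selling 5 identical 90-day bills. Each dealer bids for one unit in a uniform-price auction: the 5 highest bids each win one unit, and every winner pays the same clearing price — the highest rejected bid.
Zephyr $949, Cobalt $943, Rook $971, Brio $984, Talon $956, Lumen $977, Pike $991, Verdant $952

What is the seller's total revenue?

Bids ranked high→low: 991 (Pike), 984 (Brio), 977 (Lumen), 971 (Rook), 956 (Talon), 952 (Verdant), 949 (Zephyr), …
Winners (5 units): Pike, Brio, Lumen, Rook, Talon.
Clearing price = highest rejected bid = $952.
Total revenue = 5 × $952 = $4,760.

Total revenue: $4,760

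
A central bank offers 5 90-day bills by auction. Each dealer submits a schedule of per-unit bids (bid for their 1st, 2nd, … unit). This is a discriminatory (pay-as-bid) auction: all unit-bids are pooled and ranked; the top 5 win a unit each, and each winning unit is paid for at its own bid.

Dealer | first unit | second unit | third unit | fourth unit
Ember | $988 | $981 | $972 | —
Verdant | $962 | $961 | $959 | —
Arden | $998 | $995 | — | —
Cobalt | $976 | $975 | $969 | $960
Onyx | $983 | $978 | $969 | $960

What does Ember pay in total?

Ember pays $1,969

Pooled unit-bids ranked (top 5): 998 (Arden-1), 995 (Arden-2), 988 (Ember-1), 983 (Onyx-1), 981 (Ember-2)
Next rejected bid: $978 (not a price — pay-as-bid).
Ember's winning unit-bids: 988 + 981 = $1,969.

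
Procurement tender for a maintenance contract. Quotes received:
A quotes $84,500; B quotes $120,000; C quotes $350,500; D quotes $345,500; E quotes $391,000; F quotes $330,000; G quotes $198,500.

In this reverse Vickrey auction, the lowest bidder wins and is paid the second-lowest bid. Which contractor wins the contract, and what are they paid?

Sorting bids: 84,500 (A) < 120,000 (B) < 198,500 (G) < 330,000 (F) < 345,500 (D) < 350,500 (C) < …
A wins with the lowest bid; price is set by the runner-up at $120,000.

A is paid $120,000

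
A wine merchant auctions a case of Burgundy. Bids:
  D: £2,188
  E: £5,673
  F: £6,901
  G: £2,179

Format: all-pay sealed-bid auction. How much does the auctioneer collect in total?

Bids ranked: 6,901 (F) > 5,673 (E) > 2,188 (D) > 2,179 (G)
Every bidder forfeits their bid regardless of winning.
Revenue = 2,188 + 5,673 + 6,901 + 2,179 = £16,941.

Total revenue: £16,941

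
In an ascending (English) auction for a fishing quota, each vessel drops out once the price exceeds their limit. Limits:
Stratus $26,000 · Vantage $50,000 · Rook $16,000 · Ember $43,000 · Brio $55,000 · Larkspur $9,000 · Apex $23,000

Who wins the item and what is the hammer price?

Brio wins at $50,000

Limits in order: 55,000 (Brio) > 50,000 (Vantage) > 43,000 (Ember) > 26,000 (Stratus) > 23,000 (Apex) > 16,000 (Rook) > …
Once the price passes $50,000, only Brio is left; the hammer falls at Vantage's limit of $50,000.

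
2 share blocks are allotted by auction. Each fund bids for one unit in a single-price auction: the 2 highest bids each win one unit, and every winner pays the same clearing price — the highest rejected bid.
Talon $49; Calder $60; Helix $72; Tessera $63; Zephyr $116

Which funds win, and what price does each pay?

Bids ranked high→low: 116 (Zephyr), 72 (Helix), 63 (Tessera), 60 (Calder), …
Winners (2 units): Zephyr, Helix.
Clearing price = highest rejected bid = $63.

Zephyr, Helix; each pays $63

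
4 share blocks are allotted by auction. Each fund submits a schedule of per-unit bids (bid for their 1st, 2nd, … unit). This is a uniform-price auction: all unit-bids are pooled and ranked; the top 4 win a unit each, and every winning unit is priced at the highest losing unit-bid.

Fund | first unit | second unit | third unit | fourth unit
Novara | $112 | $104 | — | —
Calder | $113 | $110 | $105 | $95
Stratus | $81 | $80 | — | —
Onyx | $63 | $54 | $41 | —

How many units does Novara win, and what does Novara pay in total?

Pooled unit-bids ranked (top 4): 113 (Calder-1), 112 (Novara-1), 110 (Calder-2), 105 (Calder-3)
Highest rejected unit-bid = $104.
Novara wins 1 unit(s) at $104 each.

Novara: 1 unit, pays $104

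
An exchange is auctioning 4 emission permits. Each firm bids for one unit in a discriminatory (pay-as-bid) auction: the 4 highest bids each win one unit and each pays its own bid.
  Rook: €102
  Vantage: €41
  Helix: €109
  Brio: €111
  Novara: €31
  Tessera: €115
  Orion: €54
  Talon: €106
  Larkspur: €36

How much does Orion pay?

Orion pays €0

Sorting: 115 (Tessera), 111 (Brio), 109 (Helix), 106 (Talon), 102 (Rook), 54 (Orion), …
The 4 highest are Tessera, Brio, Helix, Talon.
Orion does not win → €0.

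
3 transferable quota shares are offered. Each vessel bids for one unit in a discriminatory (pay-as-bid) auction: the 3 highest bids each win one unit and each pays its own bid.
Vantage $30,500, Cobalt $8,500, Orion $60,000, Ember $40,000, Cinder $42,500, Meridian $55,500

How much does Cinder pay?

Cinder pays $42,500

Ordering the bids: 60,000 (Orion), 55,500 (Meridian), 42,500 (Cinder), 40,000 (Ember), 30,500 (Vantage), …
Top 3: Orion, Meridian, Cinder.
Cinder wins → own bid $42,500.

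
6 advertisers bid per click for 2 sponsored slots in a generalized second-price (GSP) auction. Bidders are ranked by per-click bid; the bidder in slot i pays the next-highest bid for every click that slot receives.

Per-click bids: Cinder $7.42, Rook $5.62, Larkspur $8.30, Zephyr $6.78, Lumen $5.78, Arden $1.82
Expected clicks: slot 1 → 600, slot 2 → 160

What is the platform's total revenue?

Total revenue: $5536.80

Per-click bids in order: $8.30 (Larkspur) > $7.42 (Cinder) > $6.78 (Zephyr) > …
Slot 1: Larkspur pays $7.42 × 600 = $4452.00
Slot 2: Cinder pays $6.78 × 160 = $1084.80
Total = $5536.80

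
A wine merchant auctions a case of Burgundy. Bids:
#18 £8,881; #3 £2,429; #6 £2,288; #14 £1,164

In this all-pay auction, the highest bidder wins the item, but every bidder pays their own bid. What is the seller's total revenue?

Total revenue: £14,762

All-pay auction: the highest bidder wins the item, but every bidder pays their own bid.
Bids in order: 8,881 (#18) > 2,429 (#3) > 2,288 (#6) > 1,164 (#14)
Every bidder forfeits their bid regardless of winning.
Revenue = 8,881 + 2,429 + 2,288 + 1,164 = £14,762.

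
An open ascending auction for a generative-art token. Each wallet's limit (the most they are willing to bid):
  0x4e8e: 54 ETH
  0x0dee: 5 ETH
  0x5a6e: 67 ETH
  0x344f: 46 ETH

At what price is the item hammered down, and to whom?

Limits ranked: 67 (0x5a6e) > 54 (0x4e8e) > 46 (0x344f) > 5 (0x0dee)
0x4e8e is the last rival to drop out, at 54 ETH; 0x5a6e remains and wins at that price.

0x5a6e wins at 54 ETH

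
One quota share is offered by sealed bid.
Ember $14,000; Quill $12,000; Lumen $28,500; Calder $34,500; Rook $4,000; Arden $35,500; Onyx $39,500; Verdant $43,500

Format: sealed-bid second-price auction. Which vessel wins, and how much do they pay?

Sorting bids: 43,500 (Verdant) > 39,500 (Onyx) > 35,500 (Arden) > 34,500 (Calder) > 28,500 (Lumen) > 14,000 (Ember) > …
Verdant is highest; pays the second-highest bid, $39,500.

Verdant pays $39,500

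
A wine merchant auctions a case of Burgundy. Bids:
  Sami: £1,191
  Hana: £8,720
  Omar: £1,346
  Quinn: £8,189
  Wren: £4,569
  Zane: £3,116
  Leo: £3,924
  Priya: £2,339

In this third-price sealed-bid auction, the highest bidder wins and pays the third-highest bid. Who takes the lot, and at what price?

Bids ranked: 8,720 (Hana) > 8,189 (Quinn) > 4,569 (Wren) > 3,924 (Leo) > 3,116 (Zane) > 2,339 (Priya) > …
Hana is highest; pays the third-highest bid, £4,569.

Hana pays £4,569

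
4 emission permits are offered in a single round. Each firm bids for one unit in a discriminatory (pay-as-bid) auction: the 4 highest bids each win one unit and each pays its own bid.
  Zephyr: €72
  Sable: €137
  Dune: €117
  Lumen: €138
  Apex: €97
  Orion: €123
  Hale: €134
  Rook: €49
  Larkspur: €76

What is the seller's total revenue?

Total revenue: €532

Bids ranked high→low: 138 (Lumen), 137 (Sable), 134 (Hale), 123 (Orion), 117 (Dune), 97 (Apex), …
The 4 highest are Lumen, Sable, Hale, Orion.
Total revenue = 138 + 137 + 134 + 123 = €532.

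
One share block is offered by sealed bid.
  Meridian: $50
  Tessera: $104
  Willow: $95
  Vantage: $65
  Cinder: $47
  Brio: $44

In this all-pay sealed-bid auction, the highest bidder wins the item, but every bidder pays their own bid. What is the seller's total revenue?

All-pay sealed-bid auction: the highest bidder wins the item, but every bidder pays their own bid.
Bids in order: 104 (Tessera) > 95 (Willow) > 65 (Vantage) > 50 (Meridian) > 47 (Cinder) > 44 (Brio)
Every bidder forfeits their bid regardless of winning.
Revenue = 50 + 104 + 95 + 65 + 47 + 44 = $405.

Total revenue: $405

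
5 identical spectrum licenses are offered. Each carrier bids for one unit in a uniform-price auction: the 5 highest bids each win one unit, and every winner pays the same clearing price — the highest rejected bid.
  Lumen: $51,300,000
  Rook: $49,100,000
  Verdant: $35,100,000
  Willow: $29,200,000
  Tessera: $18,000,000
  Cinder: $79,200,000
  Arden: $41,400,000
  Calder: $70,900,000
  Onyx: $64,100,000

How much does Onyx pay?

Sorting: 79,200,000 (Cinder), 70,900,000 (Calder), 64,100,000 (Onyx), 51,300,000 (Lumen), 49,100,000 (Rook), 41,400,000 (Arden), 35,100,000 (Verdant), …
Winners (5 units): Cinder, Calder, Onyx, Lumen, Rook.
First losing bid is Arden's $41,400,000, which sets the uniform price.
Onyx wins → pays $41,400,000.

Onyx pays $41,400,000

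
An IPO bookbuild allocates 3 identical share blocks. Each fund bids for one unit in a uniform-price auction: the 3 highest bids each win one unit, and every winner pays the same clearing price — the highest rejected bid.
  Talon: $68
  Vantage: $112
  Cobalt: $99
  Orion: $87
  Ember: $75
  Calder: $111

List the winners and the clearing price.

Ordering the bids: 112 (Vantage), 111 (Calder), 99 (Cobalt), 87 (Orion), 75 (Ember), …
The 3 highest are Vantage, Calder, Cobalt.
Clearing price = highest rejected bid = $87.

Vantage, Calder, Cobalt; each pays $87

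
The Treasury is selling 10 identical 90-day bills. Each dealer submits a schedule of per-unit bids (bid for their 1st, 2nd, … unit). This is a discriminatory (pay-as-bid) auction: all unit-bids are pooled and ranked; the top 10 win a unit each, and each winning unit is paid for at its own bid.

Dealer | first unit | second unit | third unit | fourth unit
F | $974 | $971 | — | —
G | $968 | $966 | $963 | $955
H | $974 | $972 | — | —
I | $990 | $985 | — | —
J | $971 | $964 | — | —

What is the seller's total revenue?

Merging the schedules and taking the best 10: 990 (I-1), 985 (I-2), 974 (F-1), 974 (H-1), 972 (H-2), 971 (F-2), 971 (J-1), 968 (G-1), 966 (G-2), 964 (J-2)
Next rejected bid: $963 (not a price — pay-as-bid).
Each winning unit pays its own bid.
Revenue = 990 + 985 + 974 + 974 + 972 + 971 + 971 + 968 + 966 + 964 = $9,735.

Total revenue: $9,735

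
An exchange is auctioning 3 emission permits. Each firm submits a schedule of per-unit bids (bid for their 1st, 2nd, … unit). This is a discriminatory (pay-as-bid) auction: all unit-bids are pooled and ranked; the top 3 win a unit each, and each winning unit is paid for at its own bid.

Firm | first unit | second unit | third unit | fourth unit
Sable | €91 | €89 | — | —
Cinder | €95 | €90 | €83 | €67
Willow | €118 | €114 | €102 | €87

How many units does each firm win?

Merging the schedules and taking the best 3: 118 (Willow-1), 114 (Willow-2), 102 (Willow-3)
Next rejected bid: €95 (not a price — pay-as-bid).
Allocation: Willow 3.

Willow 3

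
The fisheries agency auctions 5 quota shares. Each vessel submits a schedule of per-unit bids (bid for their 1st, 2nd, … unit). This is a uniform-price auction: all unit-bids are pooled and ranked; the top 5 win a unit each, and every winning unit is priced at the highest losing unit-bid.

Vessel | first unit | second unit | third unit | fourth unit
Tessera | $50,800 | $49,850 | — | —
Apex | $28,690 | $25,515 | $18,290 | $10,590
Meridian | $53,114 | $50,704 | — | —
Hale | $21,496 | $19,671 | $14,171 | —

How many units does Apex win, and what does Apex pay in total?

Merging the schedules and taking the best 5: 53,114 (Meridian-1), 50,800 (Tessera-1), 50,704 (Meridian-2), 49,850 (Tessera-2), 28,690 (Apex-1)
Highest rejected unit-bid = $25,515.
Apex wins 1 unit(s) at $25,515 each.

Apex: 1 unit, pays $25,515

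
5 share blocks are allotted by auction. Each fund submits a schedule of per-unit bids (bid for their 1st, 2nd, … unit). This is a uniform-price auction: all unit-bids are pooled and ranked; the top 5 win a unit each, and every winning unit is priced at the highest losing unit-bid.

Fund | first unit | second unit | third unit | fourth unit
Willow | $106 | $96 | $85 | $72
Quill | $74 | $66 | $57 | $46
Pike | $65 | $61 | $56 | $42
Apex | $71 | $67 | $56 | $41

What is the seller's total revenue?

All unit-bids, highest first — top 5: 106 (Willow-1), 96 (Willow-2), 85 (Willow-3), 74 (Quill-1), 72 (Willow-4)
First bid not allocated: $71.
Allocation: Quill 1, Willow 4. Every unit priced at $71.
Revenue = 5 × 71 = $355.

Total revenue: $355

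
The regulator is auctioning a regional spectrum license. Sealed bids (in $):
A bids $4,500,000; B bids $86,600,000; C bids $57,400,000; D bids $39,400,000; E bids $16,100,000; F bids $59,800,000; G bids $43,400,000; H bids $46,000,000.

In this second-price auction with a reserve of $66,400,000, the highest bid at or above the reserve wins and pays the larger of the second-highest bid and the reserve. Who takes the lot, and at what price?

B pays $66,400,000

Bids ranked: 86,600,000 (B) > 59,800,000 (F) > 57,400,000 (C) > 46,000,000 (H) > 43,400,000 (G) > 39,400,000 (D) > …
B has the top bid at or above the reserve ($86,600,000).
max(second-highest $59,800,000, reserve $66,400,000) = $66,400,000.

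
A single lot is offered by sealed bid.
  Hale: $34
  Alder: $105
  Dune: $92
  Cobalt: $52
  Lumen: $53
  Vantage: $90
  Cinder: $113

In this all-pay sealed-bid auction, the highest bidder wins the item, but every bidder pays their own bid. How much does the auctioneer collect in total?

Sorting bids: 113 (Cinder) > 105 (Alder) > 92 (Dune) > 90 (Vantage) > 53 (Lumen) > 52 (Cobalt) > …
Every bidder forfeits their bid regardless of winning.
Revenue = 34 + 105 + 92 + 52 + 53 + 90 + 113 = $539.

Total revenue: $539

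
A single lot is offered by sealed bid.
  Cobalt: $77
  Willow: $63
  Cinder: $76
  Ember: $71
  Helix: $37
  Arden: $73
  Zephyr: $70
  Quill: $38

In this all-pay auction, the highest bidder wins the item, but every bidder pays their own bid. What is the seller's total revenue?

Rule: the highest bidder wins the item, but every bidder pays their own bid.
Bids in order: 77 (Cobalt) > 76 (Cinder) > 73 (Arden) > 71 (Ember) > 70 (Zephyr) > 63 (Willow) > …
Cobalt wins with the top bid; all bids are sunk regardless.
Every bidder forfeits their bid regardless of winning.
Revenue = 77 + 63 + 76 + 71 + 37 + 73 + 70 + 38 = $505.

Total revenue: $505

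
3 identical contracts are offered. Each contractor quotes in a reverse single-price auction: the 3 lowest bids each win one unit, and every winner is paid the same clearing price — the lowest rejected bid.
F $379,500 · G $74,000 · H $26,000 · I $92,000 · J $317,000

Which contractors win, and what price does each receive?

H, G, I; each is paid $317,000

Ordering the bids: 26,000 (H), 74,000 (G), 92,000 (I), 317,000 (J), 379,500 (F)
Winners (3 units): H, G, I.
Clearing price = lowest rejected bid = $317,000.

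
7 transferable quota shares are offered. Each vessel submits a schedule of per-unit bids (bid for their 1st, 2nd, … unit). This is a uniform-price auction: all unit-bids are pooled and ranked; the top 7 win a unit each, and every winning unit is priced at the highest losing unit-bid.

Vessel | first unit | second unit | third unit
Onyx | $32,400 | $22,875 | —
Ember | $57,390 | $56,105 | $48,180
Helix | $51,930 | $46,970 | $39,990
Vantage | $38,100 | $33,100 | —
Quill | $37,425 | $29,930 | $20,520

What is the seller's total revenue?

Total revenue: $261,975

Merging the schedules and taking the best 7: 57,390 (Ember-1), 56,105 (Ember-2), 51,930 (Helix-1), 48,180 (Ember-3), 46,970 (Helix-2), 39,990 (Helix-3), 38,100 (Vantage-1)
First bid not allocated: $37,425.
Allocation: Ember 3, Helix 3, Vantage 1. Every unit priced at $37,425.
Revenue = 7 × 37,425 = $261,975.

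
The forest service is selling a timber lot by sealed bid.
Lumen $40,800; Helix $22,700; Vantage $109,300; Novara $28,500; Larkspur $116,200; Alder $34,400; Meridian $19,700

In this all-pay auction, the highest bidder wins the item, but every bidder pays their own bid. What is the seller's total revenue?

All-pay auction: the highest bidder wins the item, but every bidder pays their own bid.
Bids in order: 116,200 (Larkspur) > 109,300 (Vantage) > 40,800 (Lumen) > 34,400 (Alder) > 28,500 (Novara) > 22,700 (Helix) > …
Larkspur wins with the top bid; all bids are sunk regardless.
Every bidder forfeits their bid regardless of winning.
Revenue = 40,800 + 22,700 + 109,300 + 28,500 + 116,200 + 34,400 + 19,700 = $371,600.

Total revenue: $371,600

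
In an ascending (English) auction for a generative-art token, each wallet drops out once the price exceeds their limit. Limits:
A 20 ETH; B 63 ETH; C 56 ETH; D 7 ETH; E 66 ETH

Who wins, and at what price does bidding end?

E wins at 63 ETH

Sorting limits: 66 (E) > 63 (B) > 56 (C) > 20 (A) > 7 (D)
Once the price passes 63 ETH, only E is left; the hammer falls at B's limit of 63 ETH.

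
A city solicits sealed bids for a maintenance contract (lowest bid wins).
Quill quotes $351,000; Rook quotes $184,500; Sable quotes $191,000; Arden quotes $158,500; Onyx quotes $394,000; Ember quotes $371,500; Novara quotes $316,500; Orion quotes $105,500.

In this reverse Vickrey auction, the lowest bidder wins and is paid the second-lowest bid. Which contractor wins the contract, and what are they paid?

Rule: the lowest bidder wins and is paid the second-lowest bid.
Bids ranked: 105,500 (Orion) < 158,500 (Arden) < 184,500 (Rook) < 191,000 (Sable) < 316,500 (Novara) < 351,000 (Quill) < …
Orion is lowest; is paid the second-lowest bid, $158,500.

Orion is paid $158,500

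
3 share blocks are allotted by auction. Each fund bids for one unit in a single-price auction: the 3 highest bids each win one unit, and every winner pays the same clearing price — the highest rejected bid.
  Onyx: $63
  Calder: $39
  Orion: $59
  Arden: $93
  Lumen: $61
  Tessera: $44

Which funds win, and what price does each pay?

Ordering the bids: 93 (Arden), 63 (Onyx), 61 (Lumen), 59 (Orion), 44 (Tessera), …
Top 3: Arden, Onyx, Lumen.
First losing bid is Orion's $59, which sets the uniform price.

Arden, Onyx, Lumen; each pays $59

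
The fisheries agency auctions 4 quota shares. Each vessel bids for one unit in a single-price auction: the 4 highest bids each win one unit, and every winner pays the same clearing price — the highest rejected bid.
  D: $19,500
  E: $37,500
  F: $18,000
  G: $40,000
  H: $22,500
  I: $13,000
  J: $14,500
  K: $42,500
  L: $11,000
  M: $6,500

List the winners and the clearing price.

Bids ranked high→low: 42,500 (K), 40,000 (G), 37,500 (E), 22,500 (H), 19,500 (D), 18,000 (F), …
Winners (4 units): K, G, E, H.
First losing bid is D's $19,500, which sets the uniform price.

K, G, E, H; each pays $19,500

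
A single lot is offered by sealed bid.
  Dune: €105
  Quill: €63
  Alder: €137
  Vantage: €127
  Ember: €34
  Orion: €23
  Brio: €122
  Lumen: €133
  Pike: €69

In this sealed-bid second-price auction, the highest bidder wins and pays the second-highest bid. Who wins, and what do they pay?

Alder pays €133

Sealed-bid second-price auction: the highest bidder wins and pays the second-highest bid.
Bids ranked: 137 (Alder) > 133 (Lumen) > 127 (Vantage) > 122 (Brio) > 105 (Dune) > 69 (Pike) > …
Alder is highest; pays the second-highest bid, €133.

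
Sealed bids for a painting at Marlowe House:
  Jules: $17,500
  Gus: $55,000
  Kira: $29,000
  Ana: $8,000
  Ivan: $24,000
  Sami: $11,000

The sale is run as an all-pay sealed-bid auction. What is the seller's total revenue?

Bids ranked: 55,000 (Gus) > 29,000 (Kira) > 24,000 (Ivan) > 17,500 (Jules) > 11,000 (Sami) > 8,000 (Ana)
Gus wins with the top bid; all bids are sunk regardless.
Every bidder forfeits their bid regardless of winning.
Revenue = 17,500 + 55,000 + 29,000 + 8,000 + 24,000 + 11,000 = $144,500.

Total revenue: $144,500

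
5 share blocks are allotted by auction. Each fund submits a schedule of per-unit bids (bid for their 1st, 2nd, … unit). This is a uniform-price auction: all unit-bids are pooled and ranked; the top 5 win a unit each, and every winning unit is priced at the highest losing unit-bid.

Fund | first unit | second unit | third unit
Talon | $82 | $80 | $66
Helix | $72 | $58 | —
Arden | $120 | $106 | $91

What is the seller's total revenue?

Merging the schedules and taking the best 5: 120 (Arden-1), 106 (Arden-2), 91 (Arden-3), 82 (Talon-1), 80 (Talon-2)
First bid not allocated: $72.
Allocation: Arden 3, Talon 2. Every unit priced at $72.
Revenue = 5 × 72 = $360.

Total revenue: $360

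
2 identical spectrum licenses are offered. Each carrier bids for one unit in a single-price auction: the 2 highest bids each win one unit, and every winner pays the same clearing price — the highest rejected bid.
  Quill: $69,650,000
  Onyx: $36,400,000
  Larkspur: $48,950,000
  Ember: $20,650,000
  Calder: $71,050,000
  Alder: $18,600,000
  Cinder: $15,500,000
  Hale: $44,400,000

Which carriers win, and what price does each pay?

Calder, Quill; each pays $48,950,000

Ordering the bids: 71,050,000 (Calder), 69,650,000 (Quill), 48,950,000 (Larkspur), 44,400,000 (Hale), …
Winners (2 units): Calder, Quill.
First losing bid is Larkspur's $48,950,000, which sets the uniform price.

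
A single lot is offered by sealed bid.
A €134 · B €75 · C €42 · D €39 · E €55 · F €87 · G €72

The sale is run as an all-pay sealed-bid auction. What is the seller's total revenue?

All-pay sealed-bid auction: the highest bidder wins the item, but every bidder pays their own bid.
Sorting bids: 134 (A) > 87 (F) > 75 (B) > 72 (G) > 55 (E) > 42 (C) > …
Every bidder forfeits their bid regardless of winning.
Revenue = 134 + 75 + 42 + 39 + 55 + 87 + 72 = €504.

Total revenue: €504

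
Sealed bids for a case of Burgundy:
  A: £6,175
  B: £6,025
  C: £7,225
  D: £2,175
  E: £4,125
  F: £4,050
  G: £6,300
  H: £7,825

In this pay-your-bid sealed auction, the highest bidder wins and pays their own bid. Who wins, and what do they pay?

H pays £7,825

Bids ranked: 7,825 (H) > 7,225 (C) > 6,300 (G) > 6,175 (A) > 6,025 (B) > 4,125 (E) > …
H has the highest bid and pays exactly that: £7,825.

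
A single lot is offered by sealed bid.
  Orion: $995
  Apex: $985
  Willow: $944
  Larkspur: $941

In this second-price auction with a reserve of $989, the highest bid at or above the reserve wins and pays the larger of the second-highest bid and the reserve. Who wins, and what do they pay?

Bids in order: 995 (Orion) > 985 (Apex) > 944 (Willow) > 941 (Larkspur)
Highest eligible bid: Orion at $995.
max(second-highest $985, reserve $989) = $989.

Orion pays $989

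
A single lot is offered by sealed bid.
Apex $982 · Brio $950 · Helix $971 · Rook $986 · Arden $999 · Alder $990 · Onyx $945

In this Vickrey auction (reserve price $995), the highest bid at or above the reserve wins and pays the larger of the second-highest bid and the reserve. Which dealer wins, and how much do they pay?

Arden pays $995

Vickrey auction (reserve price $995): the highest bid at or above the reserve wins and pays the larger of the second-highest bid and the reserve.
Bids ranked: 999 (Arden) > 990 (Alder) > 986 (Rook) > 982 (Apex) > 971 (Helix) > 950 (Brio) > …
Arden has the top bid at or above the reserve ($999).
Second-highest bid $990 is below the reserve $995, so the reserve binds → payment $995.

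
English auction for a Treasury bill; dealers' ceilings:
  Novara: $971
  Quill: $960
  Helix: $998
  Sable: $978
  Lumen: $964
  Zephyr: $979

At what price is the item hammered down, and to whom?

Limits in order: 998 (Helix) > 979 (Zephyr) > 978 (Sable) > 971 (Novara) > 964 (Lumen) > 960 (Quill)
Bidding ends when Zephyr exits at $979; Helix takes it.

Helix wins at $979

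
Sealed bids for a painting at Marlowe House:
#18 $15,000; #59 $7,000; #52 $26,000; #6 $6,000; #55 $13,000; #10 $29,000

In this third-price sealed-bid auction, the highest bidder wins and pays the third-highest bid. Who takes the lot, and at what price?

#10 pays $15,000

Rule: the highest bidder wins and pays the third-highest bid.
Bids in order: 29,000 (#10) > 26,000 (#52) > 15,000 (#18) > 13,000 (#55) > 7,000 (#59) > 6,000 (#6)
#10 is highest; pays the third-highest bid, $15,000.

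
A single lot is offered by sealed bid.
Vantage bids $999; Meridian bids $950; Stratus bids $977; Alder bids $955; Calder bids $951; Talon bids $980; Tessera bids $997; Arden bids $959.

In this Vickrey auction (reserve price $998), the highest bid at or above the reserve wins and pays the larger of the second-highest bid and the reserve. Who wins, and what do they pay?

Bids in order: 999 (Vantage) > 997 (Tessera) > 980 (Talon) > 977 (Stratus) > 959 (Arden) > 955 (Alder) > …
Vantage has the top bid at or above the reserve ($999).
Second-highest bid $997 is below the reserve $998, so the reserve binds → payment $998.

Vantage pays $998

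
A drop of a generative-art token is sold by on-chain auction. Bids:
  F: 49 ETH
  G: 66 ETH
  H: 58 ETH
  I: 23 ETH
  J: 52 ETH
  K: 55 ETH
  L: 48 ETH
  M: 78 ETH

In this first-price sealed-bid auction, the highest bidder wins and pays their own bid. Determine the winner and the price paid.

Bids ranked: 78 (M) > 66 (G) > 58 (H) > 55 (K) > 52 (J) > 49 (F) > …
First-price: M pays what they bid, 78 ETH.

M pays 78 ETH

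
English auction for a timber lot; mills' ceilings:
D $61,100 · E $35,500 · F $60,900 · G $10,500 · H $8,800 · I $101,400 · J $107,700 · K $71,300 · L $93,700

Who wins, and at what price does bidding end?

Sorting limits: 107,700 (J) > 101,400 (I) > 93,700 (L) > 71,300 (K) > 61,100 (D) > 60,900 (F) > …
Once the price passes $101,400, only J is left; the hammer falls at I's limit of $101,400.

J wins at $101,400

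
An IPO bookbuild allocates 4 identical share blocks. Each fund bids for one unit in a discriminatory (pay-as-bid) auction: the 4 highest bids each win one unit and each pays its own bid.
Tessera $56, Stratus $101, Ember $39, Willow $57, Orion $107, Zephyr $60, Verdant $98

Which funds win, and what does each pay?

Orion $107, Stratus $101, Verdant $98, Zephyr $60

Ordering the bids: 107 (Orion), 101 (Stratus), 98 (Verdant), 60 (Zephyr), 57 (Willow), 56 (Tessera), …
Top 4: Orion, Stratus, Verdant, Zephyr.
Each winner pays its own bid: Orion $107, Stratus $101, Verdant $98, Zephyr $60.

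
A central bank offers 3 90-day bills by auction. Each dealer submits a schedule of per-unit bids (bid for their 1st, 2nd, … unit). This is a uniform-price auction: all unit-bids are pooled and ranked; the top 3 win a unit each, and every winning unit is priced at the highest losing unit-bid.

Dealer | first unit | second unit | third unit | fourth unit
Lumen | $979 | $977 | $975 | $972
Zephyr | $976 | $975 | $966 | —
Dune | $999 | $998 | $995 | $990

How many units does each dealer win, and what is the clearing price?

Pooled unit-bids ranked (top 3): 999 (Dune-1), 998 (Dune-2), 995 (Dune-3)
First bid not allocated: $990.
Allocation: Dune 3.

Dune 3; clearing price $990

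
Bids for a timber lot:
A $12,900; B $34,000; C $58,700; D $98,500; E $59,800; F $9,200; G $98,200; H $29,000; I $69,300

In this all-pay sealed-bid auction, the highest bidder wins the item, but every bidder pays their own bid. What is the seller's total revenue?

All-pay sealed-bid auction: the highest bidder wins the item, but every bidder pays their own bid.
Bids in order: 98,500 (D) > 98,200 (G) > 69,300 (I) > 59,800 (E) > 58,700 (C) > 34,000 (B) > …
Every bidder forfeits their bid regardless of winning.
Revenue = 12,900 + 34,000 + 58,700 + 98,500 + 59,800 + 9,200 + 98,200 + 29,000 + 69,300 = $469,600.

Total revenue: $469,600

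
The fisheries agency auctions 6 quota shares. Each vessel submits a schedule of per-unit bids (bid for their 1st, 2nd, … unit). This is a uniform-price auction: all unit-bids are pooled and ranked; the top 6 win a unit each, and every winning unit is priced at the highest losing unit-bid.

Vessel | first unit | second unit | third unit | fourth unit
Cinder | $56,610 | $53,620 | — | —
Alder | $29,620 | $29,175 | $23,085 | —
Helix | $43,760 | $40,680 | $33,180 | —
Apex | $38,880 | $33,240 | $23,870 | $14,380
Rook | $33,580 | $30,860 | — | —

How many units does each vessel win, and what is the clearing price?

Pooled unit-bids ranked (top 6): 56,610 (Cinder-1), 53,620 (Cinder-2), 43,760 (Helix-1), 40,680 (Helix-2), 38,880 (Apex-1), 33,580 (Rook-1)
The (k+1)-th unit-bid is $33,240.
Allocation: Apex 1, Cinder 2, Helix 2, Rook 1.

Apex 1, Cinder 2, Helix 2, Rook 1; clearing price $33,240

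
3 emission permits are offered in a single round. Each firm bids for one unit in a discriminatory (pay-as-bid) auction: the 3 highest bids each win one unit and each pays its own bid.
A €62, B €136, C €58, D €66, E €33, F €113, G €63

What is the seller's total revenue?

Total revenue: €315

Bids ranked high→low: 136 (B), 113 (F), 66 (D), 63 (G), 62 (A), …
Winners (3 units): B, F, D.
Total revenue = 136 + 113 + 66 = €315.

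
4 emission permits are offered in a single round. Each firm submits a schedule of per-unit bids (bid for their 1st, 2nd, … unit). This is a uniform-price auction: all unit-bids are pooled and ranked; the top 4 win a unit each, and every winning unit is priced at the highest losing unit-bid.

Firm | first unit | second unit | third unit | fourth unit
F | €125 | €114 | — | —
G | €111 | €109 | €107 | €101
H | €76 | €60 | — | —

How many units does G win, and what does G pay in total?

G: 2 units, pays €214

Merging the schedules and taking the best 4: 125 (F-1), 114 (F-2), 111 (G-1), 109 (G-2)
Highest rejected unit-bid = €107.
G wins 2 unit(s) at €107 each.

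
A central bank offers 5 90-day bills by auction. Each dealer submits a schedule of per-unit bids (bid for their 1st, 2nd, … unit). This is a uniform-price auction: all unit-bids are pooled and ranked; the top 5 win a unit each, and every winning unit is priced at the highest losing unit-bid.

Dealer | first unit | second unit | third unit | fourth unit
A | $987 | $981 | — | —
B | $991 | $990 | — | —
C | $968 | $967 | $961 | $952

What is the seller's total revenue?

Merging the schedules and taking the best 5: 991 (B-1), 990 (B-2), 987 (A-1), 981 (A-2), 968 (C-1)
The (k+1)-th unit-bid is $967.
Allocation: A 2, B 2, C 1. Every unit priced at $967.
Revenue = 5 × 967 = $4,835.

Total revenue: $4,835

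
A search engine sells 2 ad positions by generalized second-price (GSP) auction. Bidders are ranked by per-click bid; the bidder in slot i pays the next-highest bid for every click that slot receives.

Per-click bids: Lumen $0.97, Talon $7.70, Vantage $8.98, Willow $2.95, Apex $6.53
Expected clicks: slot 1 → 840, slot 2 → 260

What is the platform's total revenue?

Per-click bids in order: $8.98 (Vantage) > $7.70 (Talon) > $6.53 (Apex) > …
Slot 1: Vantage pays $7.70 × 840 = $6468.00
Slot 2: Talon pays $6.53 × 260 = $1697.80
Total = $8165.80

Total revenue: $8165.80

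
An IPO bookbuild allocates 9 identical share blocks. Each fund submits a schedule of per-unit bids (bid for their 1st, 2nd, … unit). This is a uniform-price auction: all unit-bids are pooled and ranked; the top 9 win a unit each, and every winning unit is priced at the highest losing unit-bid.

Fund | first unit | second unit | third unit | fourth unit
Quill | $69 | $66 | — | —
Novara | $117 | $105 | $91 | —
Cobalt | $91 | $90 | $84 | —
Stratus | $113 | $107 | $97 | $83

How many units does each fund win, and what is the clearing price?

All unit-bids, highest first — top 9: 117 (Novara-1), 113 (Stratus-1), 107 (Stratus-2), 105 (Novara-2), 97 (Stratus-3), 91 (Novara-3), 91 (Cobalt-1), 90 (Cobalt-2), 84 (Cobalt-3)
First bid not allocated: $83.
Allocation: Cobalt 3, Novara 3, Stratus 3.

Cobalt 3, Novara 3, Stratus 3; clearing price $83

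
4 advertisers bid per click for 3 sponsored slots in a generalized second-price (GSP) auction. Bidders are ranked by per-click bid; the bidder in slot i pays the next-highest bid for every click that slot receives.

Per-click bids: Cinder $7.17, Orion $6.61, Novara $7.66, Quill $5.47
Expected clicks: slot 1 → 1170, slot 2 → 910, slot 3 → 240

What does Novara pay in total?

Novara pays $8388.90

Ranked by bid: $7.66 (Novara) > $7.17 (Cinder) > $6.61 (Orion) > $5.47 (Quill)
Novara holds slot 1 → pays next bid $7.17 × 1170 clicks = $8388.90.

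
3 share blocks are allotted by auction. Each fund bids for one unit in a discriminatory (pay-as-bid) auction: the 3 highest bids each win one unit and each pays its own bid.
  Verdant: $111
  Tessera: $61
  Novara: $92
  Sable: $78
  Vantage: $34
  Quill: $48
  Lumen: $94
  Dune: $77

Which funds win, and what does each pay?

Bids ranked high→low: 111 (Verdant), 94 (Lumen), 92 (Novara), 78 (Sable), 77 (Dune), …
Winners (3 units): Verdant, Lumen, Novara.
Each winner pays its own bid: Verdant $111, Lumen $94, Novara $92.

Verdant $111, Lumen $94, Novara $92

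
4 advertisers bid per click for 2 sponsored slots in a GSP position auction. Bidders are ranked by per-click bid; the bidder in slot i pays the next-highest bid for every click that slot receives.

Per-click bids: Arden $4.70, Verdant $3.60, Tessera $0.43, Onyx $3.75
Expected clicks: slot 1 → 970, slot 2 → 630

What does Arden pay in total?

Arden pays $3637.50

Ranked by bid: $4.70 (Arden) > $3.75 (Onyx) > $3.60 (Verdant) > …
Arden holds slot 1 → pays next bid $3.75 × 970 clicks = $3637.50.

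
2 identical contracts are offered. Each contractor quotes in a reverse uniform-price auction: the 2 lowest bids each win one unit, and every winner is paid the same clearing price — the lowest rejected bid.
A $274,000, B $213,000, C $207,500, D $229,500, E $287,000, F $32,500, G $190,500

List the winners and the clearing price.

Bids ranked low→high: 32,500 (F), 190,500 (G), 207,500 (C), 213,000 (B), …
Lowest 2: F, G.
Clearing price = lowest rejected bid = $207,500.

F, G; each is paid $207,500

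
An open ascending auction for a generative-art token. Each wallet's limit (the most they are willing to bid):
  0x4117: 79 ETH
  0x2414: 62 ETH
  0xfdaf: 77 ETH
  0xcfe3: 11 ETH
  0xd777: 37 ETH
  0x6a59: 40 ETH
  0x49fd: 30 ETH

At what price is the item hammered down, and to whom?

0x4117 wins at 77 ETH

Rule: the price rises until one bidder remains; the winner pays the price at which the last rival dropped out.
Sorting limits: 79 (0x4117) > 77 (0xfdaf) > 62 (0x2414) > 40 (0x6a59) > 37 (0xd777) > 30 (0x49fd) > …
Once the price passes 77 ETH, only 0x4117 is left; the hammer falls at 0xfdaf's limit of 77 ETH.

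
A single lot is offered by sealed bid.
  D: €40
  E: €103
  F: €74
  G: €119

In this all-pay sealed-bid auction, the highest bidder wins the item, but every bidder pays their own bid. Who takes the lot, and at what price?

Sorting bids: 119 (G) > 103 (E) > 74 (F) > 40 (D)
G wins with the top bid; all bids are sunk regardless.

G pays €119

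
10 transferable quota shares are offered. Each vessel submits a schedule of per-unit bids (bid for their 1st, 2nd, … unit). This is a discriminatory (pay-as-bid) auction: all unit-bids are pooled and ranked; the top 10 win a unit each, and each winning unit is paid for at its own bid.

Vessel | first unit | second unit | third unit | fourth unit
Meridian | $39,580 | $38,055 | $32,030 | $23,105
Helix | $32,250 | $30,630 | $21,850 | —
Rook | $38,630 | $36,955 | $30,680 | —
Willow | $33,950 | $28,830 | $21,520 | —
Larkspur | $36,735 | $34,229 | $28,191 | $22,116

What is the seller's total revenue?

All unit-bids, highest first — top 10: 39,580 (Meridian-1), 38,630 (Rook-1), 38,055 (Meridian-2), 36,955 (Rook-2), 36,735 (Larkspur-1), 34,229 (Larkspur-2), 33,950 (Willow-1), 32,250 (Helix-1), 32,030 (Meridian-3), 30,680 (Rook-3)
Next rejected bid: $30,630 (not a price — pay-as-bid).
Each winning unit pays its own bid.
Revenue = 39,580 + 38,630 + 38,055 + 36,955 + 36,735 + 34,229 + 33,950 + 32,250 + 32,030 + 30,680 = $353,094.

Total revenue: $353,094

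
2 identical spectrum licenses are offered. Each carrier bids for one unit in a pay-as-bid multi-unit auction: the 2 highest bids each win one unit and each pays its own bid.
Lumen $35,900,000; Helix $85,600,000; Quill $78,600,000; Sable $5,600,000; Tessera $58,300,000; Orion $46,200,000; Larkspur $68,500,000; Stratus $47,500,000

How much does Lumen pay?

Bids ranked high→low: 85,600,000 (Helix), 78,600,000 (Quill), 68,500,000 (Larkspur), 58,300,000 (Tessera), …
Top 2: Helix, Quill.
Lumen does not win → $0.

Lumen pays $0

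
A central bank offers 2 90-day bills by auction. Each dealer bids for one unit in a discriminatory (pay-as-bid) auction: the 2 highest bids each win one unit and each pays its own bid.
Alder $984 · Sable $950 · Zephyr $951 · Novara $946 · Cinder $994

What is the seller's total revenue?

Ordering the bids: 994 (Cinder), 984 (Alder), 951 (Zephyr), 950 (Sable), …
Winners (2 units): Cinder, Alder.
Total revenue = 994 + 984 = $1,978.

Total revenue: $1,978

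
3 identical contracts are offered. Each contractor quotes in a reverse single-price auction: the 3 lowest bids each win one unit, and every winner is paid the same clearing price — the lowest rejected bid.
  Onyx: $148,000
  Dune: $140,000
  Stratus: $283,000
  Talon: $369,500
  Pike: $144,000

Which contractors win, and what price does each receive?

Bids ranked low→high: 140,000 (Dune), 144,000 (Pike), 148,000 (Onyx), 283,000 (Stratus), 369,500 (Talon)
Winners (3 units): Dune, Pike, Onyx.
Lowest unsuccessful bid: $283,000 → clearing price.

Dune, Pike, Onyx; each is paid $283,000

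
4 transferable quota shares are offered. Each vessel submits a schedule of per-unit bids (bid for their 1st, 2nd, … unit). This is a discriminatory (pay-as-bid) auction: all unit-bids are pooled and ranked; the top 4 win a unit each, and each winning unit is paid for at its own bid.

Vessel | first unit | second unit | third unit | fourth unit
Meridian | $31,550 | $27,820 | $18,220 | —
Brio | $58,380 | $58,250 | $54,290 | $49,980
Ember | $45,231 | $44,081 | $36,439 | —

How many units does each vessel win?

Pooled unit-bids ranked (top 4): 58,380 (Brio-1), 58,250 (Brio-2), 54,290 (Brio-3), 49,980 (Brio-4)
Next rejected bid: $45,231 (not a price — pay-as-bid).
Allocation: Brio 4.

Brio 4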